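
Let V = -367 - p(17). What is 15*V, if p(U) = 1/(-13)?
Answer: -71550/13 ≈ -5503.8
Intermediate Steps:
p(U) = -1/13
V = -4770/13 (V = -367 - 1*(-1/13) = -367 + 1/13 = -4770/13 ≈ -366.92)
15*V = 15*(-4770/13) = -71550/13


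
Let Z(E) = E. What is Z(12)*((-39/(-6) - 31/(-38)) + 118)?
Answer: 28572/19 ≈ 1503.8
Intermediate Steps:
Z(12)*((-39/(-6) - 31/(-38)) + 118) = 12*((-39/(-6) - 31/(-38)) + 118) = 12*((-39*(-⅙) - 31*(-1/38)) + 118) = 12*((13/2 + 31/38) + 118) = 12*(139/19 + 118) = 12*(2381/19) = 28572/19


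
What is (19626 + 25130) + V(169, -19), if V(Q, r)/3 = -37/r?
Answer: 850475/19 ≈ 44762.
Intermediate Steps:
V(Q, r) = -111/r (V(Q, r) = 3*(-37/r) = -111/r)
(19626 + 25130) + V(169, -19) = (19626 + 25130) - 111/(-19) = 44756 - 111*(-1/19) = 44756 + 111/19 = 850475/19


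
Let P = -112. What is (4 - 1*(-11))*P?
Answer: -1680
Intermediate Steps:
(4 - 1*(-11))*P = (4 - 1*(-11))*(-112) = (4 + 11)*(-112) = 15*(-112) = -1680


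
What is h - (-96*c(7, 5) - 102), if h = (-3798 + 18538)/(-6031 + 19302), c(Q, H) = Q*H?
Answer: 45958942/13271 ≈ 3463.1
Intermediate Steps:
c(Q, H) = H*Q
h = 14740/13271 ≈ 1.1107
h - (-96*c(7, 5) - 102) = 14740/13271 - (-480*7 - 102) = 14740/13271 - (-96*35 - 102) = 14740/13271 - (-3360 - 102) = 14740/13271 - 1*(-3462) = 14740/13271 + 3462 = 45958942/13271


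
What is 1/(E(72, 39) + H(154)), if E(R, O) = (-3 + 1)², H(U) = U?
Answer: 1/158 ≈ 0.0063291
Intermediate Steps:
E(R, O) = 4 (E(R, O) = (-2)² = 4)
1/(E(72, 39) + H(154)) = 1/(4 + 154) = 1/158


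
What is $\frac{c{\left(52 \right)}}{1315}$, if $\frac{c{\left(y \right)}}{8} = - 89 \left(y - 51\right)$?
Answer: $- \frac{712}{1315} \approx -0.54144$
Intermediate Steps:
$c{\left(y \right)} = 36312 - 712 y$ ($c{\left(y \right)} = 8 \left(- 89 \left(y - 51\right)\right) = 8 \left(- 89 \left(-51 + y\right)\right) = 8 \left(4539 - 89 y\right) = 36312 - 712 y$)
$\frac{c{\left(52 \right)}}{1315} = \frac{36312 - 37024}{1315} = \left(36312 - 37024\right) \frac{1}{1315} = \left(-712\right) \frac{1}{1315} = - \frac{712}{1315}$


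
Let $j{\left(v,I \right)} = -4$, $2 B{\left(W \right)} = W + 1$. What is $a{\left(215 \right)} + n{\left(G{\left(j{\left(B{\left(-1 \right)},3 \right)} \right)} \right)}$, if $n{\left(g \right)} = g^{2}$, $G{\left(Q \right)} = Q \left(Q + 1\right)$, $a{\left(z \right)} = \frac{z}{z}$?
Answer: $145$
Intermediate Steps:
$B{\left(W \right)} = \frac{1}{2} + \frac{W}{2}$ ($B{\left(W \right)} = \frac{W + 1}{2} = \frac{1 + W}{2} = \frac{1}{2} + \frac{W}{2}$)
$a{\left(z \right)} = 1$
$G{\left(Q \right)} = Q \left(1 + Q\right)$
$a{\left(215 \right)} + n{\left(G{\left(j{\left(B{\left(-1 \right)},3 \right)} \right)} \right)} = 1 + \left(- 4 \left(1 - 4\right)\right)^{2} = 1 + \left(\left(-4\right) \left(-3\right)\right)^{2} = 1 + 12^{2} = 1 + 144 = 145$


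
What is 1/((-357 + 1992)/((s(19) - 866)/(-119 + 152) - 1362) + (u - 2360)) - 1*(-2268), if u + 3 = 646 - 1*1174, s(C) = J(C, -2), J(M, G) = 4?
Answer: 300475668836/132484883 ≈ 2268.0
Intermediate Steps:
s(C) = 4
u = -531 (u = -3 + (646 - 1*1174) = -3 + (646 - 1174) = -3 - 528 = -531)
1/((-357 + 1992)/((s(19) - 866)/(-119 + 152) - 1362) + (u - 2360)) - 1*(-2268) = 1/((-357 + 1992)/((4 - 866)/(-119 + 152) - 1362) + (-531 - 2360)) - 1*(-2268) = 1/(1635/(-862/33 - 1362) - 2891) + 2268 = 1/(1635/(-45808/33) - 2891) + 2268 = 1/(1635*(-33/45808) - 2891) + 2268 = 1/(-53955/45808 - 2891) + 2268 = 1/(-132484883/45808) + 2268 = -45808/132484883 + 2268 = 300475668836/132484883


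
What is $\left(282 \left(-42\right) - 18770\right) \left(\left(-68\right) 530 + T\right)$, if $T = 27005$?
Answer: $276597490$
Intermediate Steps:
$\left(282 \left(-42\right) - 18770\right) \left(\left(-68\right) 530 + T\right) = \left(282 \left(-42\right) - 18770\right) \left(\left(-68\right) 530 + 27005\right) = \left(-11844 - 18770\right) \left(-36040 + 27005\right) = \left(-30614\right) \left(-9035\right) = 276597490$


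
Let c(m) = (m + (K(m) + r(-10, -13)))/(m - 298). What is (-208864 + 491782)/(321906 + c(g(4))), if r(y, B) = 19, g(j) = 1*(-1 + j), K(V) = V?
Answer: 16692162/18992449 ≈ 0.87888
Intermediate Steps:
g(j) = -1 + j
c(m) = (19 + 2*m)/(-298 + m) (c(m) = (m + (m + 19))/(m - 298) = (m + (19 + m))/(-298 + m) = (19 + 2*m)/(-298 + m))
(-208864 + 491782)/(321906 + c(g(4))) = (-208864 + 491782)/(321906 + (19 + 2*(-1 + 4))/(-298 + (-1 + 4))) = 282918/(321906 + (19 + 2*3)/(-298 + 3)) = 282918/(321906 + (19 + 6)/(-295)) = 282918/(321906 - 1/295*25) = 282918/(321906 - 5/59) = 282918/(18992449/59) = 282918*(59/18992449) = 16692162/18992449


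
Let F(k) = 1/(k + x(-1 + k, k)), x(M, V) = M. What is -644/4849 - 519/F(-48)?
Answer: 244112563/4849 ≈ 50343.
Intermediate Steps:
F(k) = 1/(-1 + 2*k) (F(k) = 1/(k + (-1 + k)) = 1/(-1 + 2*k))
-644/4849 - 519/F(-48) = -644/4849 - 519/(1/(-1 + 2*(-48))) = -644*1/4849 - 519/(1/(-1 - 96)) = -644/4849 - 519/(1/(-97)) = -644/4849 - 519/(-1/97) = -644/4849 - 519*(-97) = -644/4849 + 50343 = 244112563/4849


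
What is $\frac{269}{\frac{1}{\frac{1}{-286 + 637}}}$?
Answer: $\frac{269}{351} \approx 0.76638$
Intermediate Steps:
$\frac{269}{\frac{1}{\frac{1}{-286 + 637}}} = \frac{269}{\frac{1}{\frac{1}{351}}} = \frac{269}{351}$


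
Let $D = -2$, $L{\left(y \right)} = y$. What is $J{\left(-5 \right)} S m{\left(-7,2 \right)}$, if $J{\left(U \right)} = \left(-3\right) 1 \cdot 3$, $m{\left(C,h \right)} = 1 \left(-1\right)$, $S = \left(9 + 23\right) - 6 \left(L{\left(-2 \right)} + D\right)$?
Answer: $504$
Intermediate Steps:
$S = 56$ ($S = \left(9 + 23\right) - 6 \left(-2 - 2\right) = 32 - 6 \left(-4\right) = 32 - -24 = 32 + 24 = 56$)
$m{\left(C,h \right)} = -1$
$J{\left(U \right)} = -9$ ($J{\left(U \right)} = \left(-3\right) 3 = -9$)
$J{\left(-5 \right)} S m{\left(-7,2 \right)} = \left(-9\right) 56 \left(-1\right) = \left(-504\right) \left(-1\right) = 504$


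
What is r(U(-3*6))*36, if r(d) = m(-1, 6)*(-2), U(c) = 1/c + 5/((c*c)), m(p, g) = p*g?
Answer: 432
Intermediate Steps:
m(p, g) = g*p
U(c) = 1/c + 5/c² (U(c) = 1/c + 5/(c²) = 1/c + 5/c²)
r(d) = 12 (r(d) = (6*(-1))*(-2) = -6*(-2) = 12)
r(U(-3*6))*36 = 12*36 = 432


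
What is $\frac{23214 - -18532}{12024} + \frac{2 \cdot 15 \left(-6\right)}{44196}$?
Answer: $\frac{76785079}{22142196} \approx 3.4678$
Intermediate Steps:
$\frac{23214 - -18532}{12024} + \frac{2 \cdot 15 \left(-6\right)}{44196} = \left(23214 + 18532\right) \frac{1}{12024} + 30 \left(-6\right) \frac{1}{44196} = 41746 \cdot \frac{1}{12024} - \frac{15}{3683} = \frac{20873}{6012} - \frac{15}{3683} = \frac{76785079}{22142196}$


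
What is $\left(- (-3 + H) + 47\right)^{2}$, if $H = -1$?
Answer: $2601$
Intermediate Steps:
$\left(- (-3 + H) + 47\right)^{2} = \left(- (-3 - 1) + 47\right)^{2} = \left(\left(-1\right) \left(-4\right) + 47\right)^{2} = \left(4 + 47\right)^{2} = 51^{2} = 2601$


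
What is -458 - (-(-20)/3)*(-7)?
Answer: -1234/3 ≈ -411.33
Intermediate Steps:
-458 - (-(-20)/3)*(-7) = -458 - (-4*(-5/3))*(-7) = -458 - 20*(-7)/3 = -458 - 1*(-140/3) = -458 + 140/3 = -1234/3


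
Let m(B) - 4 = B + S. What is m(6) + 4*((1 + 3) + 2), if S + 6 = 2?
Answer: 30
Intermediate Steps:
S = -4 (S = -6 + 2 = -4)
m(B) = B (m(B) = 4 + (B - 4) = 4 + (-4 + B) = B)
m(6) + 4*((1 + 3) + 2) = 6 + 4*((1 + 3) + 2) = 6 + 4*(4 + 2) = 6 + 4*6 = 6 + 24 = 30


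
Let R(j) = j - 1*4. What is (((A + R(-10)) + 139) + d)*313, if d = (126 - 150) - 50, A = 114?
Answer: 51645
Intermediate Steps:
R(j) = -4 + j (R(j) = j - 4 = -4 + j)
d = -74 (d = -24 - 50 = -74)
(((A + R(-10)) + 139) + d)*313 = (((114 + (-4 - 10)) + 139) - 74)*313 = (((114 - 14) + 139) - 74)*313 = ((100 + 139) - 74)*313 = (239 - 74)*313 = 165*313 = 51645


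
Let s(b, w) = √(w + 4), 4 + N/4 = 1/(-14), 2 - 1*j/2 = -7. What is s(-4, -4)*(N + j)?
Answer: 0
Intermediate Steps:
j = 18 (j = 4 - 2*(-7) = 4 + 14 = 18)
N = -114/7 (N = -16 + 4/(-14) = -16 + 4*(-1/14) = -16 - 2/7 = -114/7 ≈ -16.286)
s(b, w) = √(4 + w)
s(-4, -4)*(N + j) = √(4 - 4)*(-114/7 + 18) = √0*(12/7) = 0*(12/7) = 0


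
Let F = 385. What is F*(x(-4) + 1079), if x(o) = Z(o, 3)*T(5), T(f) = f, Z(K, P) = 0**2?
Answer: 415415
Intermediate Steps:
Z(K, P) = 0
x(o) = 0 (x(o) = 0*5 = 0)
F*(x(-4) + 1079) = 385*(0 + 1079) = 385*1079 = 415415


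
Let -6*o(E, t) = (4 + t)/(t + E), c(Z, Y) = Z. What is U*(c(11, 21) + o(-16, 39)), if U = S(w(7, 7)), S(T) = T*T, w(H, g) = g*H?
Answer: 3541475/138 ≈ 25663.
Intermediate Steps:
w(H, g) = H*g
S(T) = T²
o(E, t) = -(4 + t)/(6*(E + t)) (o(E, t) = -(4 + t)/(6*(t + E)) = -(4 + t)/(6*(E + t)))
U = 2401 (U = (7*7)² = 49² = 2401)
U*(c(11, 21) + o(-16, 39)) = 2401*(11 + (-4 - 1*39)/(6*(-16 + 39))) = 2401*(11 + (⅙)*(-4 - 39)/23) = 2401*(11 + (⅙)*(1/23)*(-43)) = 2401*(11 - 43/138) = 2401*(1475/138) = 3541475/138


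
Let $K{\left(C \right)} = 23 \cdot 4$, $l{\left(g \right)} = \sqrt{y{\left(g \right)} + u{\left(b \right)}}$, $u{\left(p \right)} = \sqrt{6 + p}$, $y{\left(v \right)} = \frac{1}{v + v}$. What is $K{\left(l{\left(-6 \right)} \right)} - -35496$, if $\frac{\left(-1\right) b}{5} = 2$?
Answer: $35588$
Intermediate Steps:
$b = -10$ ($b = \left(-5\right) 2 = -10$)
$y{\left(v \right)} = \frac{1}{2 v}$
$l{\left(g \right)} = \sqrt{\frac{1}{2 g} + 2 i}$ ($l{\left(g \right)} = \sqrt{\frac{1}{2 g} + \sqrt{6 - 10}} = \sqrt{\frac{1}{2 g} + \sqrt{-4}} = \sqrt{\frac{1}{2 g} + 2 i}$)
$K{\left(C \right)} = 92$
$K{\left(l{\left(-6 \right)} \right)} - -35496 = 92 - -35496 = 92 + 35496 = 35588$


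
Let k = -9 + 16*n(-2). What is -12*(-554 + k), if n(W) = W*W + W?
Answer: 6372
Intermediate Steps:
n(W) = W + W² (n(W) = W² + W = W + W²)
k = 23 (k = -9 + 16*(-2*(1 - 2)) = -9 + 16*(-2*(-1)) = -9 + 16*2 = -9 + 32 = 23)
-12*(-554 + k) = -12*(-554 + 23) = -12*(-531) = 6372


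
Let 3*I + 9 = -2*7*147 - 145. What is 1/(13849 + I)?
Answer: 3/39335 ≈ 7.6268e-5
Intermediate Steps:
I = -2212/3 (I = -3 + (-2*7*147 - 145)/3 = -3 + (-14*147 - 145)/3 = -3 + (-2058 - 145)/3 = -3 + (1/3)*(-2203) = -3 - 2203/3 = -2212/3 ≈ -737.33)
1/(13849 + I) = 1/(13849 - 2212/3) = 1/(39335/3) = 3/39335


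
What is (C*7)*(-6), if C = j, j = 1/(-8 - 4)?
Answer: 7/2 ≈ 3.5000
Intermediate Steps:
j = -1/12 (j = 1/(-12) = -1/12 ≈ -0.083333)
C = -1/12 ≈ -0.083333
(C*7)*(-6) = -1/12*7*(-6) = -7/12*(-6) = 7/2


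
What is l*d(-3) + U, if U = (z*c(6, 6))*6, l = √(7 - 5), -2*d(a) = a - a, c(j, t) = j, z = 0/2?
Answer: 0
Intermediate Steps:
z = 0 (z = 0*(½) = 0)
d(a) = 0 (d(a) = -(a - a)/2 = -½*0 = 0)
l = √2 ≈ 1.4142
U = 0 (U = (0*6)*6 = 0*6 = 0)
l*d(-3) + U = √2*0 + 0 = 0 + 0 = 0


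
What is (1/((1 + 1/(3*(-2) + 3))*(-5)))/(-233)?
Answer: 3/2330 ≈ 0.0012876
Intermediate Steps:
(1/((1 + 1/(3*(-2) + 3))*(-5)))/(-233) = (-1/5/(1 + 1/(-6 + 3)))*(-1/233) = (-1/5/(1 + 1/(-3)))*(-1/233) = (-1/5/(1 - 1/3))*(-1/233) = (-1/5/(2/3))*(-1/233) = ((3/2)*(-1/5))*(-1/233) = -3/10*(-1/233) = 3/2330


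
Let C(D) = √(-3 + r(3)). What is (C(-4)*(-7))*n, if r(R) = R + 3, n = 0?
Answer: 0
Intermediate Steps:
r(R) = 3 + R
C(D) = √3 (C(D) = √(-3 + (3 + 3)) = √(-3 + 6) = √3)
(C(-4)*(-7))*n = (√3*(-7))*0 = -7*√3*0 = 0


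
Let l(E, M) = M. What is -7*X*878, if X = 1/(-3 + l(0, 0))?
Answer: 6146/3 ≈ 2048.7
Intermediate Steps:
X = -⅓ (X = 1/(-3 + 0) = 1/(-3) = -⅓ ≈ -0.33333)
-7*X*878 = -7*(-⅓)*878 = (7/3)*878 = 6146/3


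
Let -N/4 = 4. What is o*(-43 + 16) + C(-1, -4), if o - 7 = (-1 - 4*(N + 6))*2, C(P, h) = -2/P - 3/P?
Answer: -2290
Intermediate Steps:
N = -16 (N = -4*4 = -16)
C(P, h) = -5/P
o = 85 (o = 7 + (-1 - 4*(-16 + 6))*2 = 7 + (-1 - 4*(-10))*2 = 7 + (-1 + 40)*2 = 7 + 39*2 = 7 + 78 = 85)
o*(-43 + 16) + C(-1, -4) = 85*(-43 + 16) - 5/(-1) = 85*(-27) - 5*(-1) = -2295 + 5 = -2290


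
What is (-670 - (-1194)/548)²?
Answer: 33482778289/75076 ≈ 4.4599e+5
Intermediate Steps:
(-670 - (-1194)/548)² = (-670 - 1*(-597/274))² = (-670 + 597/274)² = (-182983/274)² = 33482778289/75076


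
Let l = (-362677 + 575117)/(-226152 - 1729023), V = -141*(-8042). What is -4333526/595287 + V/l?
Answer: -2808003600572587/269069724 ≈ -1.0436e+7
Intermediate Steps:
V = 1133922
l = -42488/391035 (l = 212440/(-1955175) = 212440*(-1/1955175) = -42488/391035 ≈ -0.10866)
-4333526/595287 + V/l = -4333526/595287 + 1133922/(-42488/391035) = -4333526*1/595287 + 1133922*(-391035/42488) = -4333526/595287 - 4717055205/452 = -2808003600572587/269069724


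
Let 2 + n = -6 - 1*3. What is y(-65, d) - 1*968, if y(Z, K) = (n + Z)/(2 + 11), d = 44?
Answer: -12660/13 ≈ -973.85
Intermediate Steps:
n = -11 (n = -2 + (-6 - 1*3) = -2 + (-6 - 3) = -2 - 9 = -11)
y(Z, K) = -11/13 + Z/13 (y(Z, K) = (-11 + Z)/(2 + 11) = (-11 + Z)/13 = (-11 + Z)*(1/13) = -11/13 + Z/13)
y(-65, d) - 1*968 = (-11/13 + (1/13)*(-65)) - 1*968 = (-11/13 - 5) - 968 = -76/13 - 968 = -12660/13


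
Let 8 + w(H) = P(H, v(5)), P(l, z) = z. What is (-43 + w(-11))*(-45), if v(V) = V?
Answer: 2070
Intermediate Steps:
w(H) = -3 (w(H) = -8 + 5 = -3)
(-43 + w(-11))*(-45) = (-43 - 3)*(-45) = -46*(-45) = 2070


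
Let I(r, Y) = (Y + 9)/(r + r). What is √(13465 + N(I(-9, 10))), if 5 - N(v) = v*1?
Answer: √484958/6 ≈ 116.06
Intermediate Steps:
I(r, Y) = (9 + Y)/(2*r) (I(r, Y) = (9 + Y)/((2*r)) = (9 + Y)*(1/(2*r)) = (9 + Y)/(2*r))
N(v) = 5 - v
√(13465 + N(I(-9, 10))) = √(13465 + (5 - (9 + 10)/(2*(-9)))) = √(13465 + (5 - (-1)*19/(2*9))) = √(13465 + (5 - 1*(-19/18))) = √(13465 + (5 + 19/18)) = √(13465 + 109/18) = √(242479/18) = √484958/6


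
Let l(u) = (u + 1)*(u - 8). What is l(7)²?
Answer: 64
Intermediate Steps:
l(u) = (1 + u)*(-8 + u)
l(7)² = (-8 + 7² - 7*7)² = (-8 + 49 - 49)² = (-8)² = 64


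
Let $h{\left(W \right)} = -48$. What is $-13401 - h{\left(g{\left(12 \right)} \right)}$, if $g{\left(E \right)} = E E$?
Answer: $-13353$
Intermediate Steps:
$g{\left(E \right)} = E^{2}$
$-13401 - h{\left(g{\left(12 \right)} \right)} = -13401 - -48 = -13401 + 48 = -13353$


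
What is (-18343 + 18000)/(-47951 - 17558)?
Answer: 343/65509 ≈ 0.0052359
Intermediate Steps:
(-18343 + 18000)/(-47951 - 17558) = -343/(-65509) = -343*(-1/65509) = 343/65509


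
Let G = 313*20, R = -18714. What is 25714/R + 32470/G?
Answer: 22333697/5857482 ≈ 3.8129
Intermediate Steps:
G = 6260
25714/R + 32470/G = 25714/(-18714) + 32470/6260 = 25714*(-1/18714) + 32470*(1/6260) = -12857/9357 + 3247/626 = 22333697/5857482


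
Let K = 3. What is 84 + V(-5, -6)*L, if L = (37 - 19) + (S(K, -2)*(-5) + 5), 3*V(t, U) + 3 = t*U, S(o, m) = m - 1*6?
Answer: 651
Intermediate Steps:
S(o, m) = -6 + m (S(o, m) = m - 6 = -6 + m)
V(t, U) = -1 + U*t/3 (V(t, U) = -1 + (t*U)/3 = -1 + (U*t)/3 = -1 + U*t/3)
L = 63 (L = (37 - 19) + ((-6 - 2)*(-5) + 5) = 18 + (-8*(-5) + 5) = 18 + (40 + 5) = 18 + 45 = 63)
84 + V(-5, -6)*L = 84 + (-1 + (⅓)*(-6)*(-5))*63 = 84 + (-1 + 10)*63 = 84 + 9*63 = 84 + 567 = 651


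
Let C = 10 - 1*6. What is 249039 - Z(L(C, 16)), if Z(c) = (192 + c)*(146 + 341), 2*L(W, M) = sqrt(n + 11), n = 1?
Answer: 155535 - 487*sqrt(3) ≈ 1.5469e+5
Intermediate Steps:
C = 4 (C = 10 - 6 = 4)
L(W, M) = sqrt(3) (L(W, M) = sqrt(1 + 11)/2 = sqrt(12)/2 = (2*sqrt(3))/2 = sqrt(3))
Z(c) = 93504 + 487*c (Z(c) = (192 + c)*487 = 93504 + 487*c)
249039 - Z(L(C, 16)) = 249039 - (93504 + 487*sqrt(3)) = 249039 + (-93504 - 487*sqrt(3)) = 155535 - 487*sqrt(3)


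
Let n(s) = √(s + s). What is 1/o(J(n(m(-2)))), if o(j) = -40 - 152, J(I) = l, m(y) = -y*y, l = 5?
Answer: -1/192 ≈ -0.0052083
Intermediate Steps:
m(y) = -y²
n(s) = √2*√s (n(s) = √(2*s) = √2*√s)
J(I) = 5
o(j) = -192
1/o(J(n(m(-2)))) = 1/(-192) = -1/192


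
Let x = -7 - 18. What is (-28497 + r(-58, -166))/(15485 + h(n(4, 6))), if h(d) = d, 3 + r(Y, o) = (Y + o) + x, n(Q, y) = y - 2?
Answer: -9583/5163 ≈ -1.8561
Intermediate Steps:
x = -25
n(Q, y) = -2 + y
r(Y, o) = -28 + Y + o (r(Y, o) = -3 + ((Y + o) - 25) = -3 + (-25 + Y + o) = -28 + Y + o)
(-28497 + r(-58, -166))/(15485 + h(n(4, 6))) = (-28497 + (-28 - 58 - 166))/(15485 + (-2 + 6)) = (-28497 - 252)/(15485 + 4) = -28749/15489 = -28749*1/15489 = -9583/5163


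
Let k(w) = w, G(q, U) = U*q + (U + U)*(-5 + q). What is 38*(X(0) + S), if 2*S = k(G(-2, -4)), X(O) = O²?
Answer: 1216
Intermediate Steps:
G(q, U) = U*q + 2*U*(-5 + q) (G(q, U) = U*q + (2*U)*(-5 + q) = U*q + 2*U*(-5 + q))
S = 32 (S = (-4*(-10 + 3*(-2)))/2 = (-4*(-10 - 6))/2 = (-4*(-16))/2 = (½)*64 = 32)
38*(X(0) + S) = 38*(0² + 32) = 38*(0 + 32) = 38*32 = 1216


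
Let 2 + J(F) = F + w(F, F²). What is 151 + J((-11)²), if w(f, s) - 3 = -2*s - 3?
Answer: -29012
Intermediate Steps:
w(f, s) = -2*s (w(f, s) = 3 + (-2*s - 3) = 3 + (-3 - 2*s) = -2*s)
J(F) = -2 + F - 2*F² (J(F) = -2 + (F - 2*F²) = -2 + F - 2*F²)
151 + J((-11)²) = 151 + (-2 + (-11)² - 2*((-11)²)²) = 151 + (-2 + 121 - 2*121²) = 151 + (-2 + 121 - 2*14641) = 151 + (-2 + 121 - 29282) = 151 - 29163 = -29012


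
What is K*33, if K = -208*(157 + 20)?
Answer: -1214928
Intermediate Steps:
K = -36816 (K = -208*177 = -36816)
K*33 = -36816*33 = -1214928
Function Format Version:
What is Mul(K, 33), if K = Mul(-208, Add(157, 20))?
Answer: -1214928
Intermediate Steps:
K = -36816 (K = Mul(-208, 177) = -36816)
Mul(K, 33) = Mul(-36816, 33) = -1214928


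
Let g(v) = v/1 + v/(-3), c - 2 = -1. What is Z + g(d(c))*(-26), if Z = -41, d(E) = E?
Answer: -175/3 ≈ -58.333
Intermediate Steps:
c = 1 (c = 2 - 1 = 1)
g(v) = 2*v/3 (g(v) = v*1 + v*(-⅓) = v - v/3 = 2*v/3)
Z + g(d(c))*(-26) = -41 + ((⅔)*1)*(-26) = -41 + (⅔)*(-26) = -41 - 52/3 = -175/3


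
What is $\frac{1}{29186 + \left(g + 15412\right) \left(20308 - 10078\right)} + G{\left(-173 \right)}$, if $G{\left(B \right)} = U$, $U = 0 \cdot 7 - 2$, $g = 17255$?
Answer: $- \frac{668425191}{334212596} \approx -2.0$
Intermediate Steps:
$U = -2$ ($U = 0 - 2 = -2$)
$G{\left(B \right)} = -2$
$\frac{1}{29186 + \left(g + 15412\right) \left(20308 - 10078\right)} + G{\left(-173 \right)} = \frac{1}{29186 + \left(17255 + 15412\right) \left(20308 - 10078\right)} - 2 = \frac{1}{29186 + 32667 \cdot 10230} - 2 = \frac{1}{29186 + 334183410} - 2 = \frac{1}{334212596} - 2 = - \frac{668425191}{334212596}$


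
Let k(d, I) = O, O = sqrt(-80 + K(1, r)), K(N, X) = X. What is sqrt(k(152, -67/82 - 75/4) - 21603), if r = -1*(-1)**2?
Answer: sqrt(-21603 + 9*I) ≈ 0.031 + 146.98*I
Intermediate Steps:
r = -1 (r = -1*1 = -1)
O = 9*I (O = sqrt(-80 - 1) = sqrt(-81) = 9*I ≈ 9.0*I)
k(d, I) = 9*I
sqrt(k(152, -67/82 - 75/4) - 21603) = sqrt(9*I - 21603) = sqrt(-21603 + 9*I)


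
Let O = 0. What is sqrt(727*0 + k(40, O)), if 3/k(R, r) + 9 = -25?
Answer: I*sqrt(102)/34 ≈ 0.29704*I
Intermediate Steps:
k(R, r) = -3/34 (k(R, r) = 3/(-9 - 25) = 3/(-34) = 3*(-1/34) = -3/34)
sqrt(727*0 + k(40, O)) = sqrt(727*0 - 3/34) = sqrt(0 - 3/34) = sqrt(-3/34) = I*sqrt(102)/34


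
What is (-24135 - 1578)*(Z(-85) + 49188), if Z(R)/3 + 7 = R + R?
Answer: -1251117441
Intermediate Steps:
Z(R) = -21 + 6*R (Z(R) = -21 + 3*(R + R) = -21 + 3*(2*R) = -21 + 6*R)
(-24135 - 1578)*(Z(-85) + 49188) = (-24135 - 1578)*((-21 + 6*(-85)) + 49188) = -25713*((-21 - 510) + 49188) = -25713*(-531 + 49188) = -25713*48657 = -1251117441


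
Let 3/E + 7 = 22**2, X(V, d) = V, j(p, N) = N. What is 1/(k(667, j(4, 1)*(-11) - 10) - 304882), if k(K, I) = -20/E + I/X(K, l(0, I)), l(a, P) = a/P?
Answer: -667/205477375 ≈ -3.2461e-6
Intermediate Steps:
E = 1/159 (E = 3/(-7 + 22**2) = 3/(-7 + 484) = 3/477 = 3*(1/477) = 1/159 ≈ 0.0062893)
k(K, I) = -3180 + I/K (k(K, I) = -20/1/159 + I/K = -20*159 + I/K = -3180 + I/K)
1/(k(667, j(4, 1)*(-11) - 10) - 304882) = 1/((-3180 + (1*(-11) - 10)/667) - 304882) = 1/((-3180 + (-11 - 10)*(1/667)) - 304882) = 1/((-3180 - 21*1/667) - 304882) = 1/((-3180 - 21/667) - 304882) = 1/(-2121081/667 - 304882) = 1/(-205477375/667) = -667/205477375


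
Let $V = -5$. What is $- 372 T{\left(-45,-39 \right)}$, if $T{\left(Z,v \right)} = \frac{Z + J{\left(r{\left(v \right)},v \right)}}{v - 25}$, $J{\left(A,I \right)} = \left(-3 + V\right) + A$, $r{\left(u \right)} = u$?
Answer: $- \frac{2139}{4} \approx -534.75$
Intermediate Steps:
$J{\left(A,I \right)} = -8 + A$ ($J{\left(A,I \right)} = \left(-3 - 5\right) + A = -8 + A$)
$T{\left(Z,v \right)} = \frac{-8 + Z + v}{-25 + v}$ ($T{\left(Z,v \right)} = \frac{Z + \left(-8 + v\right)}{v - 25} = \frac{-8 + Z + v}{-25 + v}$)
$- 372 T{\left(-45,-39 \right)} = - 372 \frac{-8 - 45 - 39}{-25 - 39} = - 372 \frac{1}{-64} \left(-92\right) = - 372 \left(\left(- \frac{1}{64}\right) \left(-92\right)\right) = \left(-372\right) \frac{23}{16} = - \frac{2139}{4}$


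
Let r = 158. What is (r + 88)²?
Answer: 60516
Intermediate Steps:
(r + 88)² = (158 + 88)² = 246² = 60516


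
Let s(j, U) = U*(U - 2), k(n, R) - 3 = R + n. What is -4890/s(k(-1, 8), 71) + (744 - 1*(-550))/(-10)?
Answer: -1064701/8165 ≈ -130.40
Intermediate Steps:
k(n, R) = 3 + R + n (k(n, R) = 3 + (R + n) = 3 + R + n)
s(j, U) = U*(-2 + U)
-4890/s(k(-1, 8), 71) + (744 - 1*(-550))/(-10) = -4890*1/(71*(-2 + 71)) + (744 - 1*(-550))/(-10) = -4890/(71*69) + (744 + 550)*(-⅒) = -4890/4899 + 1294*(-⅒) = -4890*1/4899 - 647/5 = -1630/1633 - 647/5 = -1064701/8165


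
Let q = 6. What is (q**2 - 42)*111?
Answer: -666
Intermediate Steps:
(q**2 - 42)*111 = (6**2 - 42)*111 = (36 - 42)*111 = -6*111 = -666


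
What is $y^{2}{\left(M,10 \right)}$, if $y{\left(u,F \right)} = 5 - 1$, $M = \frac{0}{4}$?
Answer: $16$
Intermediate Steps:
$M = 0$ ($M = 0 \cdot \frac{1}{4} = 0$)
$y{\left(u,F \right)} = 4$
$y^{2}{\left(M,10 \right)} = 4^{2} = 16$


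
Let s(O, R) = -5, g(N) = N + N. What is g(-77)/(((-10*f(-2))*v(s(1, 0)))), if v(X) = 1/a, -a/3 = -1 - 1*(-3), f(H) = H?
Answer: 231/5 ≈ 46.200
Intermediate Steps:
g(N) = 2*N
a = -6 (a = -3*(-1 - 1*(-3)) = -3*(-1 + 3) = -3*2 = -6)
v(X) = -⅙ (v(X) = 1/(-6) = -⅙)
g(-77)/(((-10*f(-2))*v(s(1, 0)))) = (2*(-77))/((-10*(-2)*(-⅙))) = -154/(20*(-⅙)) = -154/(-10/3) = -154*(-3/10) = 231/5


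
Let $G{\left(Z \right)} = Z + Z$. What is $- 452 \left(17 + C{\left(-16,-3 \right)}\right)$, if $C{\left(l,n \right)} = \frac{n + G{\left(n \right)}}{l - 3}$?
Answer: $- \frac{150064}{19} \approx -7898.1$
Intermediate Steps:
$G{\left(Z \right)} = 2 Z$
$C{\left(l,n \right)} = \frac{3 n}{-3 + l}$ ($C{\left(l,n \right)} = \frac{n + 2 n}{l - 3} = \frac{3 n}{-3 + l}$)
$- 452 \left(17 + C{\left(-16,-3 \right)}\right) = - 452 \left(17 + 3 \left(-3\right) \frac{1}{-3 - 16}\right) = - 452 \left(17 + 3 \left(-3\right) \frac{1}{-19}\right) = - 452 \left(17 + 3 \left(-3\right) \left(- \frac{1}{19}\right)\right) = - 452 \left(17 + \frac{9}{19}\right) = \left(-452\right) \frac{332}{19} = - \frac{150064}{19}$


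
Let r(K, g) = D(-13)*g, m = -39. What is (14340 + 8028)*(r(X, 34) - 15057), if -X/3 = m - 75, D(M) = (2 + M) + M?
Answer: -355047264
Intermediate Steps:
D(M) = 2 + 2*M
X = 342 (X = -3*(-39 - 75) = -3*(-114) = 342)
r(K, g) = -24*g (r(K, g) = (2 + 2*(-13))*g = (2 - 26)*g = -24*g)
(14340 + 8028)*(r(X, 34) - 15057) = (14340 + 8028)*(-24*34 - 15057) = 22368*(-816 - 15057) = 22368*(-15873) = -355047264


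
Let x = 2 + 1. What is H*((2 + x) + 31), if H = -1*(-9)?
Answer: 324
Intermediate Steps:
x = 3
H = 9
H*((2 + x) + 31) = 9*((2 + 3) + 31) = 9*(5 + 31) = 9*36 = 324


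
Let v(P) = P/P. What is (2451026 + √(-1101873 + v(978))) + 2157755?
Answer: 4608781 + 4*I*√68867 ≈ 4.6088e+6 + 1049.7*I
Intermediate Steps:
v(P) = 1
(2451026 + √(-1101873 + v(978))) + 2157755 = (2451026 + √(-1101873 + 1)) + 2157755 = (2451026 + √(-1101872)) + 2157755 = (2451026 + 4*I*√68867) + 2157755 = 4608781 + 4*I*√68867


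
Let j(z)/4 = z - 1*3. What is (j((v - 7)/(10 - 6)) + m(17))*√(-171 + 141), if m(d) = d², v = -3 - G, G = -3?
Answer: 270*I*√30 ≈ 1478.9*I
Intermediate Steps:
v = 0 (v = -3 - 1*(-3) = -3 + 3 = 0)
j(z) = -12 + 4*z (j(z) = 4*(z - 1*3) = 4*(z - 3) = 4*(-3 + z) = -12 + 4*z)
(j((v - 7)/(10 - 6)) + m(17))*√(-171 + 141) = ((-12 + 4*((0 - 7)/(10 - 6))) + 17²)*√(-171 + 141) = ((-12 + 4*(-7/4)) + 289)*√(-30) = ((-12 + 4*(-7*¼)) + 289)*(I*√30) = ((-12 + 4*(-7/4)) + 289)*(I*√30) = ((-12 - 7) + 289)*(I*√30) = (-19 + 289)*(I*√30) = 270*(I*√30) = 270*I*√30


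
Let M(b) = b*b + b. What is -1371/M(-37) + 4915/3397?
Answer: 629831/1508268 ≈ 0.41759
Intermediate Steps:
M(b) = b + b² (M(b) = b² + b = b + b²)
-1371/M(-37) + 4915/3397 = -1371*(-1/(37*(1 - 37))) + 4915/3397 = -1371/((-37*(-36))) + 4915*(1/3397) = -1371/1332 + 4915/3397 = -1371*1/1332 + 4915/3397 = -457/444 + 4915/3397 = 629831/1508268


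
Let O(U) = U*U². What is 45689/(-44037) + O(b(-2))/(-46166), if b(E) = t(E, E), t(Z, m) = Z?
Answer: -150637577/145215153 ≈ -1.0373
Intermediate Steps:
b(E) = E
O(U) = U³
45689/(-44037) + O(b(-2))/(-46166) = 45689/(-44037) + (-2)³/(-46166) = 45689*(-1/44037) - 8*(-1/46166) = -6527/6291 + 4/23083 = -150637577/145215153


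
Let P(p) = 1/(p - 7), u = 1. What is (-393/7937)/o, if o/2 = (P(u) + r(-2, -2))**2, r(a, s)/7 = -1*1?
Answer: -7074/14675513 ≈ -0.00048203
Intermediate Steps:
r(a, s) = -7 (r(a, s) = 7*(-1*1) = 7*(-1) = -7)
P(p) = 1/(-7 + p)
o = 1849/18 (o = 2*(1/(-7 + 1) - 7)**2 = 2*(1/(-6) - 7)**2 = 2*(-1/6 - 7)**2 = 2*(-43/6)**2 = 2*(1849/36) = 1849/18 ≈ 102.72)
(-393/7937)/o = (-393/7937)/(1849/18) = -393*1/7937*(18/1849) = -393/7937*18/1849 = -7074/14675513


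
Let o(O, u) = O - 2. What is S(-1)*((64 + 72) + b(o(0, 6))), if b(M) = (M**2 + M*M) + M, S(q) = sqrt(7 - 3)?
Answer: 284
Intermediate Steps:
o(O, u) = -2 + O
S(q) = 2 (S(q) = sqrt(4) = 2)
b(M) = M + 2*M**2 (b(M) = (M**2 + M**2) + M = 2*M**2 + M = M + 2*M**2)
S(-1)*((64 + 72) + b(o(0, 6))) = 2*((64 + 72) + (-2 + 0)*(1 + 2*(-2 + 0))) = 2*(136 - 2*(1 + 2*(-2))) = 2*(136 - 2*(1 - 4)) = 2*(136 - 2*(-3)) = 2*(136 + 6) = 2*142 = 284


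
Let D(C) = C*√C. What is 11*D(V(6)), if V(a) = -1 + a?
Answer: 55*√5 ≈ 122.98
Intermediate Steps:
D(C) = C^(3/2)
11*D(V(6)) = 11*(-1 + 6)^(3/2) = 11*5^(3/2) = 11*(5*√5) = 55*√5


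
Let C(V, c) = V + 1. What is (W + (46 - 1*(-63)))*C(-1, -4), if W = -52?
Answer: 0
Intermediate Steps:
C(V, c) = 1 + V
(W + (46 - 1*(-63)))*C(-1, -4) = (-52 + (46 - 1*(-63)))*(1 - 1) = (-52 + (46 + 63))*0 = (-52 + 109)*0 = 57*0 = 0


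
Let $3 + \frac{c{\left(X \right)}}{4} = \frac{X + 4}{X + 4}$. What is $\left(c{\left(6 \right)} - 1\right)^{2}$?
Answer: $81$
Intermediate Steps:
$c{\left(X \right)} = -8$ ($c{\left(X \right)} = -12 + 4 \frac{X + 4}{X + 4} = -12 + 4 \frac{4 + X}{4 + X} = -12 + 4 \cdot 1 = -12 + 4 = -8$)
$\left(c{\left(6 \right)} - 1\right)^{2} = \left(-8 - 1\right)^{2} = \left(-9\right)^{2} = 81$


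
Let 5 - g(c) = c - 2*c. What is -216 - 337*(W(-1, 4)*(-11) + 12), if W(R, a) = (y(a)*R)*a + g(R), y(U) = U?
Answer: -48744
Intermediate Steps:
g(c) = 5 + c (g(c) = 5 - (c - 2*c) = 5 - (-1)*c = 5 + c)
W(R, a) = 5 + R + R*a**2 (W(R, a) = (a*R)*a + (5 + R) = (R*a)*a + (5 + R) = R*a**2 + (5 + R) = 5 + R + R*a**2)
-216 - 337*(W(-1, 4)*(-11) + 12) = -216 - 337*((5 - 1 - 1*4**2)*(-11) + 12) = -216 - 337*((5 - 1 - 1*16)*(-11) + 12) = -216 - 337*((5 - 1 - 16)*(-11) + 12) = -216 - 337*(-12*(-11) + 12) = -216 - 337*(132 + 12) = -216 - 337*144 = -216 - 48528 = -48744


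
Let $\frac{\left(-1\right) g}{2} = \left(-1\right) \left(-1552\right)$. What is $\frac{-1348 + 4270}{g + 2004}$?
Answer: $- \frac{1461}{550} \approx -2.6564$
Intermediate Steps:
$g = -3104$ ($g = - 2 \left(\left(-1\right) \left(-1552\right)\right) = \left(-2\right) 1552 = -3104$)
$\frac{-1348 + 4270}{g + 2004} = \frac{-1348 + 4270}{-3104 + 2004} = \frac{2922}{-1100} = 2922 \left(- \frac{1}{1100}\right) = - \frac{1461}{550}$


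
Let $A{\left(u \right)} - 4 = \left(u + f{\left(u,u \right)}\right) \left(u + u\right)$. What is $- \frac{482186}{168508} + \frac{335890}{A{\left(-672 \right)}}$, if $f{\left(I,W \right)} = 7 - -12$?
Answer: $- \frac{22911477511}{9243042943} \approx -2.4788$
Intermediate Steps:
$f{\left(I,W \right)} = 19$ ($f{\left(I,W \right)} = 7 + 12 = 19$)
$A{\left(u \right)} = 4 + 2 u \left(19 + u\right)$ ($A{\left(u \right)} = 4 + \left(u + 19\right) \left(u + u\right) = 4 + \left(19 + u\right) 2 u = 4 + 2 u \left(19 + u\right)$)
$- \frac{482186}{168508} + \frac{335890}{A{\left(-672 \right)}} = - \frac{482186}{168508} + \frac{335890}{4 + 2 \left(-672\right)^{2} + 38 \left(-672\right)} = \left(-482186\right) \frac{1}{168508} + \frac{335890}{4 + 2 \cdot 451584 - 25536} = - \frac{241093}{84254} + \frac{335890}{4 + 903168 - 25536} = - \frac{241093}{84254} + \frac{335890}{877636} = - \frac{241093}{84254} + 335890 \cdot \frac{1}{877636} = - \frac{241093}{84254} + \frac{167945}{438818} = - \frac{22911477511}{9243042943}$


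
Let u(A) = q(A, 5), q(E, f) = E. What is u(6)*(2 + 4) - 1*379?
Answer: -343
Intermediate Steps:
u(A) = A
u(6)*(2 + 4) - 1*379 = 6*(2 + 4) - 1*379 = 6*6 - 379 = 36 - 379 = -343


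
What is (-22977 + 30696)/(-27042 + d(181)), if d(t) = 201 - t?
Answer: -7719/27022 ≈ -0.28566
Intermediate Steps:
(-22977 + 30696)/(-27042 + d(181)) = (-22977 + 30696)/(-27042 + (201 - 1*181)) = 7719/(-27042 + (201 - 181)) = 7719/(-27042 + 20) = 7719/(-27022) = 7719*(-1/27022) = -7719/27022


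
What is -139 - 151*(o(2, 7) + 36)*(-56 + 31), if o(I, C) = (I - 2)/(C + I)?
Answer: 135761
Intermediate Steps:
o(I, C) = (-2 + I)/(C + I)
-139 - 151*(o(2, 7) + 36)*(-56 + 31) = -139 - 151*((-2 + 2)/(7 + 2) + 36)*(-56 + 31) = -139 - 151*(0/9 + 36)*(-25) = -139 - 151*((1/9)*0 + 36)*(-25) = -139 - 151*(0 + 36)*(-25) = -139 - 5436*(-25) = -139 - 151*(-900) = -139 + 135900 = 135761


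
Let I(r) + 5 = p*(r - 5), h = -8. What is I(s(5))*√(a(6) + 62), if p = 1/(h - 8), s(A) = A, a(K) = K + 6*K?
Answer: -10*√26 ≈ -50.990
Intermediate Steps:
a(K) = 7*K
p = -1/16 (p = 1/(-8 - 8) = 1/(-16) = -1/16 ≈ -0.062500)
I(r) = -75/16 - r/16 (I(r) = -5 - (r - 5)/16 = -5 - (-5 + r)/16 = -5 + (5/16 - r/16) = -75/16 - r/16)
I(s(5))*√(a(6) + 62) = (-75/16 - 1/16*5)*√(7*6 + 62) = (-75/16 - 5/16)*√(42 + 62) = -10*√26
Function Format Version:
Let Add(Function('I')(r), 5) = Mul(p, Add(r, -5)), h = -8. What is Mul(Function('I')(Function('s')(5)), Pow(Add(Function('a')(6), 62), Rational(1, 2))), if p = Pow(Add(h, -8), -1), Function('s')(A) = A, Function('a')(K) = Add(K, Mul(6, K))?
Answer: Mul(-10, Pow(26, Rational(1, 2))) ≈ -50.990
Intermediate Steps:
Function('a')(K) = Mul(7, K)
p = Rational(-1, 16) (p = Pow(Add(-8, -8), -1) = Pow(-16, -1) = Rational(-1, 16) ≈ -0.062500)
Function('I')(r) = Add(Rational(-75, 16), Mul(Rational(-1, 16), r)) (Function('I')(r) = Add(-5, Mul(Rational(-1, 16), Add(r, -5))) = Add(-5, Mul(Rational(-1, 16), Add(-5, r))) = Add(-5, Add(Rational(5, 16), Mul(Rational(-1, 16), r))) = Add(Rational(-75, 16), Mul(Rational(-1, 16), r)))
Mul(Function('I')(Function('s')(5)), Pow(Add(Function('a')(6), 62), Rational(1, 2))) = Mul(Add(Rational(-75, 16), Mul(Rational(-1, 16), 5)), Pow(Add(Mul(7, 6), 62), Rational(1, 2))) = Mul(Add(Rational(-75, 16), Rational(-5, 16)), Pow(Add(42, 62), Rational(1, 2))) = Mul(-5, Pow(104, Rational(1, 2))) = Mul(-5, Mul(2, Pow(26, Rational(1, 2)))) = Mul(-10, Pow(26, Rational(1, 2)))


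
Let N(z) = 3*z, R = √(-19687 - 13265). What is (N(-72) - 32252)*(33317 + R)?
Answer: -1081736356 - 64936*I*√8238 ≈ -1.0817e+9 - 5.8938e+6*I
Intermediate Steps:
R = 2*I*√8238 (R = √(-32952) = 2*I*√8238 ≈ 181.53*I)
(N(-72) - 32252)*(33317 + R) = (3*(-72) - 32252)*(33317 + 2*I*√8238) = (-216 - 32252)*(33317 + 2*I*√8238) = -32468*(33317 + 2*I*√8238) = -1081736356 - 64936*I*√8238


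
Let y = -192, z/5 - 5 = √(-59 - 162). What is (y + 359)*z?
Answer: 4175 + 835*I*√221 ≈ 4175.0 + 12413.0*I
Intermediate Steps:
z = 25 + 5*I*√221 (z = 25 + 5*√(-59 - 162) = 25 + 5*√(-221) = 25 + 5*(I*√221) = 25 + 5*I*√221 ≈ 25.0 + 74.33*I)
(y + 359)*z = (-192 + 359)*(25 + 5*I*√221) = 167*(25 + 5*I*√221) = 4175 + 835*I*√221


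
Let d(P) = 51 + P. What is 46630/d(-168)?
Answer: -46630/117 ≈ -398.55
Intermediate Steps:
46630/d(-168) = 46630/(51 - 168) = 46630/(-117) = 46630*(-1/117) = -46630/117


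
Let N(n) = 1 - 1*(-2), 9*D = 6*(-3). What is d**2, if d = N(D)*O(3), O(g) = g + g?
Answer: 324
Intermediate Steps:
D = -2 (D = (6*(-3))/9 = (1/9)*(-18) = -2)
N(n) = 3 (N(n) = 1 + 2 = 3)
O(g) = 2*g
d = 18 (d = 3*(2*3) = 3*6 = 18)
d**2 = 18**2 = 324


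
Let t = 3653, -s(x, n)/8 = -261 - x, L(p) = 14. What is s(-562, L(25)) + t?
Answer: 1245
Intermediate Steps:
s(x, n) = 2088 + 8*x (s(x, n) = -8*(-261 - x) = 2088 + 8*x)
s(-562, L(25)) + t = (2088 + 8*(-562)) + 3653 = (2088 - 4496) + 3653 = -2408 + 3653 = 1245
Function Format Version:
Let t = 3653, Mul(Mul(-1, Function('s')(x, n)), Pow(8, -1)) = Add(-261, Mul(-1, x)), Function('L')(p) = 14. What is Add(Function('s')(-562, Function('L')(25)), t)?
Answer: 1245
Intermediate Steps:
Function('s')(x, n) = Add(2088, Mul(8, x)) (Function('s')(x, n) = Mul(-8, Add(-261, Mul(-1, x))) = Add(2088, Mul(8, x)))
Add(Function('s')(-562, Function('L')(25)), t) = Add(Add(2088, Mul(8, -562)), 3653) = Add(Add(2088, -4496), 3653) = Add(-2408, 3653) = 1245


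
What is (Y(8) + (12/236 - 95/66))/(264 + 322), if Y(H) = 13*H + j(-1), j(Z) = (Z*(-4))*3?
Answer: 446297/2281884 ≈ 0.19558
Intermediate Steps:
j(Z) = -12*Z (j(Z) = -4*Z*3 = -12*Z)
Y(H) = 12 + 13*H (Y(H) = 13*H - 12*(-1) = 13*H + 12 = 12 + 13*H)
(Y(8) + (12/236 - 95/66))/(264 + 322) = ((12 + 13*8) + (12/236 - 95/66))/(264 + 322) = ((12 + 104) + (12*(1/236) - 95*1/66))/586 = (116 + (3/59 - 95/66))*(1/586) = (116 - 5407/3894)*(1/586) = (446297/3894)*(1/586) = 446297/2281884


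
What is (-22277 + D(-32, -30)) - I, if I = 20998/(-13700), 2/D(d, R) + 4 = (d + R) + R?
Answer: -3662090249/164400 ≈ -22276.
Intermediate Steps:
D(d, R) = 2/(-4 + d + 2*R) (D(d, R) = 2/(-4 + ((d + R) + R)) = 2/(-4 + ((R + d) + R)) = 2/(-4 + (d + 2*R)) = 2/(-4 + d + 2*R))
I = -10499/6850 (I = 20998*(-1/13700) = -10499/6850 ≈ -1.5327)
(-22277 + D(-32, -30)) - I = (-22277 + 2/(-4 - 32 + 2*(-30))) - 1*(-10499/6850) = (-22277 + 2/(-4 - 32 - 60)) + 10499/6850 = (-22277 + 2/(-96)) + 10499/6850 = (-22277 + 2*(-1/96)) + 10499/6850 = (-22277 - 1/48) + 10499/6850 = -1069297/48 + 10499/6850 = -3662090249/164400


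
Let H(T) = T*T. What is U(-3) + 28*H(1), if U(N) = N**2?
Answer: 37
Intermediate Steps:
H(T) = T**2
U(-3) + 28*H(1) = (-3)**2 + 28*1**2 = 9 + 28*1 = 9 + 28 = 37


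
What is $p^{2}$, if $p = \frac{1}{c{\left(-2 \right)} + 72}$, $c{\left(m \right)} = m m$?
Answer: $\frac{1}{5776} \approx 0.00017313$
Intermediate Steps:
$c{\left(m \right)} = m^{2}$
$p = \frac{1}{76}$ ($p = \frac{1}{\left(-2\right)^{2} + 72} = \frac{1}{4 + 72} = \frac{1}{76} \approx 0.013158$)
$p^{2} = \left(\frac{1}{76}\right)^{2} = \frac{1}{5776}$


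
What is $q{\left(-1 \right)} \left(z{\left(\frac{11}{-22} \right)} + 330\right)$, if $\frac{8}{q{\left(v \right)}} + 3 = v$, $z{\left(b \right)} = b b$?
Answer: $- \frac{1321}{2} \approx -660.5$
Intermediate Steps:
$z{\left(b \right)} = b^{2}$
$q{\left(v \right)} = \frac{8}{-3 + v}$
$q{\left(-1 \right)} \left(z{\left(\frac{11}{-22} \right)} + 330\right) = \frac{8}{-3 - 1} \left(\left(\frac{11}{-22}\right)^{2} + 330\right) = \frac{8}{-4} \left(\left(11 \left(- \frac{1}{22}\right)\right)^{2} + 330\right) = 8 \left(- \frac{1}{4}\right) \left(\left(- \frac{1}{2}\right)^{2} + 330\right) = - 2 \left(\frac{1}{4} + 330\right) = \left(-2\right) \frac{1321}{4} = - \frac{1321}{2}$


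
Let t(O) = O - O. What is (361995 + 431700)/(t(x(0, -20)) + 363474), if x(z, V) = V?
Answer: 264565/121158 ≈ 2.1836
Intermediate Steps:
t(O) = 0
(361995 + 431700)/(t(x(0, -20)) + 363474) = (361995 + 431700)/(0 + 363474) = 793695/363474 = 793695*(1/363474) = 264565/121158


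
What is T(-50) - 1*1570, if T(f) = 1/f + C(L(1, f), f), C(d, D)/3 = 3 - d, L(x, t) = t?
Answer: -70551/50 ≈ -1411.0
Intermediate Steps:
C(d, D) = 9 - 3*d (C(d, D) = 3*(3 - d) = 9 - 3*d)
T(f) = 9 + 1/f - 3*f (T(f) = 1/f + (9 - 3*f) = 9 + 1/f - 3*f)
T(-50) - 1*1570 = (9 + 1/(-50) - 3*(-50)) - 1*1570 = (9 - 1/50 + 150) - 1570 = 7949/50 - 1570 = -70551/50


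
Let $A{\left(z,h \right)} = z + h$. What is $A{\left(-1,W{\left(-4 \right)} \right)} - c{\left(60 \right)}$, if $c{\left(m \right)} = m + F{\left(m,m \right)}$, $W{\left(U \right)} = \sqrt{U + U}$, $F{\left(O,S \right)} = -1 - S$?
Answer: $2 i \sqrt{2} \approx 2.8284 i$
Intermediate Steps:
$W{\left(U \right)} = \sqrt{2} \sqrt{U}$ ($W{\left(U \right)} = \sqrt{2 U} = \sqrt{2} \sqrt{U}$)
$A{\left(z,h \right)} = h + z$
$c{\left(m \right)} = -1$ ($c{\left(m \right)} = m - \left(1 + m\right) = -1$)
$A{\left(-1,W{\left(-4 \right)} \right)} - c{\left(60 \right)} = \left(\sqrt{2} \sqrt{-4} - 1\right) - -1 = \left(\sqrt{2} \cdot 2 i - 1\right) + 1 = \left(2 i \sqrt{2} - 1\right) + 1 = \left(-1 + 2 i \sqrt{2}\right) + 1 = 2 i \sqrt{2}$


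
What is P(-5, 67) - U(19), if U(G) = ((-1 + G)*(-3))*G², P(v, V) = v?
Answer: 19489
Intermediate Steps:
U(G) = G²*(3 - 3*G) (U(G) = (3 - 3*G)*G² = G²*(3 - 3*G))
P(-5, 67) - U(19) = -5 - 3*19²*(1 - 1*19) = -5 - 3*361*(1 - 19) = -5 - 3*361*(-18) = -5 - 1*(-19494) = -5 + 19494 = 19489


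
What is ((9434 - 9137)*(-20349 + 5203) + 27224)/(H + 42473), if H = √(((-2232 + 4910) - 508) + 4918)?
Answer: -189902644274/1803948641 + 17884552*√443/1803948641 ≈ -105.06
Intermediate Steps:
H = 4*√443 (H = √((2678 - 508) + 4918) = √(2170 + 4918) = √7088 = 4*√443 ≈ 84.190)
((9434 - 9137)*(-20349 + 5203) + 27224)/(H + 42473) = ((9434 - 9137)*(-20349 + 5203) + 27224)/(4*√443 + 42473) = (297*(-15146) + 27224)/(42473 + 4*√443) = (-4498362 + 27224)/(42473 + 4*√443) = -4471138/(42473 + 4*√443)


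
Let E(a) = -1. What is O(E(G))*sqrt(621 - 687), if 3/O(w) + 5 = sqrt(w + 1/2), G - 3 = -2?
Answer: -6*I*sqrt(33)/(-I + 5*sqrt(2)) ≈ 0.67583 - 4.7788*I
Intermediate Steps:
G = 1 (G = 3 - 2 = 1)
O(w) = 3/(-5 + sqrt(1/2 + w)) (O(w) = 3/(-5 + sqrt(w + 1/2)) = 3/(-5 + sqrt(1/2 + w)))
O(E(G))*sqrt(621 - 687) = (3*sqrt(2)/(sqrt(1 + 2*(-1)) - 5*sqrt(2)))*sqrt(621 - 687) = (3*sqrt(2)/(sqrt(1 - 2) - 5*sqrt(2)))*sqrt(-66) = (3*sqrt(2)/(sqrt(-1) - 5*sqrt(2)))*(I*sqrt(66)) = (3*sqrt(2)/(I - 5*sqrt(2)))*(I*sqrt(66)) = 6*I*sqrt(33)/(I - 5*sqrt(2))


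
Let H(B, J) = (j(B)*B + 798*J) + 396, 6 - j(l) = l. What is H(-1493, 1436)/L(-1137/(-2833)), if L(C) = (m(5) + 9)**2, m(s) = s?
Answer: -1091683/196 ≈ -5569.8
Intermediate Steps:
j(l) = 6 - l
H(B, J) = 396 + 798*J + B*(6 - B) (H(B, J) = ((6 - B)*B + 798*J) + 396 = (B*(6 - B) + 798*J) + 396 = (798*J + B*(6 - B)) + 396 = 396 + 798*J + B*(6 - B))
L(C) = 196 (L(C) = (5 + 9)**2 = 14**2 = 196)
H(-1493, 1436)/L(-1137/(-2833)) = (396 + 798*1436 - 1*(-1493)*(-6 - 1493))/196 = (396 + 1145928 - 1*(-1493)*(-1499))*(1/196) = (396 + 1145928 - 2238007)*(1/196) = -1091683*1/196 = -1091683/196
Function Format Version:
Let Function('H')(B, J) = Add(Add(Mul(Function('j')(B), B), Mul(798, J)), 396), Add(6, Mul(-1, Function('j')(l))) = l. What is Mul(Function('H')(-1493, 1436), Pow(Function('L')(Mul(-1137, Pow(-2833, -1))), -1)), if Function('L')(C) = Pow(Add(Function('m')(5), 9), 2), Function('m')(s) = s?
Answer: Rational(-1091683, 196) ≈ -5569.8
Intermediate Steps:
Function('j')(l) = Add(6, Mul(-1, l))
Function('H')(B, J) = Add(396, Mul(798, J), Mul(B, Add(6, Mul(-1, B)))) (Function('H')(B, J) = Add(Add(Mul(Add(6, Mul(-1, B)), B), Mul(798, J)), 396) = Add(Add(Mul(B, Add(6, Mul(-1, B))), Mul(798, J)), 396) = Add(Add(Mul(798, J), Mul(B, Add(6, Mul(-1, B)))), 396) = Add(396, Mul(798, J), Mul(B, Add(6, Mul(-1, B)))))
Function('L')(C) = 196 (Function('L')(C) = Pow(Add(5, 9), 2) = Pow(14, 2) = 196)
Mul(Function('H')(-1493, 1436), Pow(Function('L')(Mul(-1137, Pow(-2833, -1))), -1)) = Mul(Add(396, Mul(798, 1436), Mul(-1, -1493, Add(-6, -1493))), Pow(196, -1)) = Mul(Add(396, 1145928, Mul(-1, -1493, -1499)), Rational(1, 196)) = Mul(Add(396, 1145928, -2238007), Rational(1, 196)) = Mul(-1091683, Rational(1, 196)) = Rational(-1091683, 196)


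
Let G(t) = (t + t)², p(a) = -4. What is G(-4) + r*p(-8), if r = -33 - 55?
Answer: 416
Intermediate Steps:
r = -88
G(t) = 4*t² (G(t) = (2*t)² = 4*t²)
G(-4) + r*p(-8) = 4*(-4)² - 88*(-4) = 4*16 + 352 = 64 + 352 = 416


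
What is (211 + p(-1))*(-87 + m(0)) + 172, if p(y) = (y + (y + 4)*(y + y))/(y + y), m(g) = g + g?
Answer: -36979/2 ≈ -18490.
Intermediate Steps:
m(g) = 2*g
p(y) = (y + 2*y*(4 + y))/(2*y) (p(y) = (y + (4 + y)*(2*y))/((2*y)) = (y + 2*y*(4 + y))*(1/(2*y)) = (y + 2*y*(4 + y))/(2*y))
(211 + p(-1))*(-87 + m(0)) + 172 = (211 + (9/2 - 1))*(-87 + 2*0) + 172 = (211 + 7/2)*(-87 + 0) + 172 = (429/2)*(-87) + 172 = -37323/2 + 172 = -36979/2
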